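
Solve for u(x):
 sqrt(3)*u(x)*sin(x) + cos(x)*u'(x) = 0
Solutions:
 u(x) = C1*cos(x)^(sqrt(3))


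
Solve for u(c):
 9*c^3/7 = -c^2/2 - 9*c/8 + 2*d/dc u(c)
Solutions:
 u(c) = C1 + 9*c^4/56 + c^3/12 + 9*c^2/32


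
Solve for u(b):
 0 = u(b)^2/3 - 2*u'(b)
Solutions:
 u(b) = -6/(C1 + b)


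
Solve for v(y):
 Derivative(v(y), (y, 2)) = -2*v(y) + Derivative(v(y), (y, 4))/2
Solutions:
 v(y) = C1*exp(-y*sqrt(1 + sqrt(5))) + C2*exp(y*sqrt(1 + sqrt(5))) + C3*sin(y*sqrt(-1 + sqrt(5))) + C4*cos(y*sqrt(-1 + sqrt(5)))


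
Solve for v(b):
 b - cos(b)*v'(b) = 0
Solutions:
 v(b) = C1 + Integral(b/cos(b), b)


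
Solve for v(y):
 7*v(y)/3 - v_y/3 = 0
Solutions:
 v(y) = C1*exp(7*y)


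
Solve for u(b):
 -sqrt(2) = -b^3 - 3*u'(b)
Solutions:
 u(b) = C1 - b^4/12 + sqrt(2)*b/3


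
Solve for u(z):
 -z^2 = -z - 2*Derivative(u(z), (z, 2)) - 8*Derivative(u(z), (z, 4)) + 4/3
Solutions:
 u(z) = C1 + C2*z + C3*sin(z/2) + C4*cos(z/2) + z^4/24 - z^3/12 - 5*z^2/3


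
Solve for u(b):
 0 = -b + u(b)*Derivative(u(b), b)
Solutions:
 u(b) = -sqrt(C1 + b^2)
 u(b) = sqrt(C1 + b^2)


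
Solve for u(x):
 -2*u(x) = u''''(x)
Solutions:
 u(x) = (C1*sin(2^(3/4)*x/2) + C2*cos(2^(3/4)*x/2))*exp(-2^(3/4)*x/2) + (C3*sin(2^(3/4)*x/2) + C4*cos(2^(3/4)*x/2))*exp(2^(3/4)*x/2)


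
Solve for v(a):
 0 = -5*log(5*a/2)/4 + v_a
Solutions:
 v(a) = C1 + 5*a*log(a)/4 - 5*a/4 - 5*a*log(2)/4 + 5*a*log(5)/4


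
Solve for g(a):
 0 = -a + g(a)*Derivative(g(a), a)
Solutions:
 g(a) = -sqrt(C1 + a^2)
 g(a) = sqrt(C1 + a^2)


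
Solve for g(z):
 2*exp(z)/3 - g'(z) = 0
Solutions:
 g(z) = C1 + 2*exp(z)/3


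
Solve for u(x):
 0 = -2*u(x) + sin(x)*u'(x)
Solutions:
 u(x) = C1*(cos(x) - 1)/(cos(x) + 1)


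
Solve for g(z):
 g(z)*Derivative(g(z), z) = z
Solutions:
 g(z) = -sqrt(C1 + z^2)
 g(z) = sqrt(C1 + z^2)


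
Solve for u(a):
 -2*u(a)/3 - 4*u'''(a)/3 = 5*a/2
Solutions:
 u(a) = C3*exp(-2^(2/3)*a/2) - 15*a/4 + (C1*sin(2^(2/3)*sqrt(3)*a/4) + C2*cos(2^(2/3)*sqrt(3)*a/4))*exp(2^(2/3)*a/4)


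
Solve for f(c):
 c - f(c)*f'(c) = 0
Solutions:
 f(c) = -sqrt(C1 + c^2)
 f(c) = sqrt(C1 + c^2)


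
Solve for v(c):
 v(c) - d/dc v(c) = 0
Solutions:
 v(c) = C1*exp(c)


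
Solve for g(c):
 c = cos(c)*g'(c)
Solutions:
 g(c) = C1 + Integral(c/cos(c), c)


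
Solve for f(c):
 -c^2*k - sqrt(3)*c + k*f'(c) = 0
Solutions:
 f(c) = C1 + c^3/3 + sqrt(3)*c^2/(2*k)


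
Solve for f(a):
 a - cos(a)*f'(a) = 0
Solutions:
 f(a) = C1 + Integral(a/cos(a), a)


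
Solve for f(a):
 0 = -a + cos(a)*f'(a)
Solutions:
 f(a) = C1 + Integral(a/cos(a), a)


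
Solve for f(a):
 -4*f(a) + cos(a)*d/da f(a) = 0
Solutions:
 f(a) = C1*(sin(a)^2 + 2*sin(a) + 1)/(sin(a)^2 - 2*sin(a) + 1)


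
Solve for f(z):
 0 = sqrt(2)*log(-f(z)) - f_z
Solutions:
 -li(-f(z)) = C1 + sqrt(2)*z


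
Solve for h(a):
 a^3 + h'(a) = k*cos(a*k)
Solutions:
 h(a) = C1 - a^4/4 + sin(a*k)


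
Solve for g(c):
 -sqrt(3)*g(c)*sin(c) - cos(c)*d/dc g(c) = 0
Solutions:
 g(c) = C1*cos(c)^(sqrt(3))


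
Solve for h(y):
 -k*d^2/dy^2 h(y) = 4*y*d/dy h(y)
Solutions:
 h(y) = C1 + C2*sqrt(k)*erf(sqrt(2)*y*sqrt(1/k))


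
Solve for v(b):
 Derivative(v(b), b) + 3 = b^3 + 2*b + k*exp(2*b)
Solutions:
 v(b) = C1 + b^4/4 + b^2 - 3*b + k*exp(2*b)/2


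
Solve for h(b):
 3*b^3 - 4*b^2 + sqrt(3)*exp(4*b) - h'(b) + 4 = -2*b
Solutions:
 h(b) = C1 + 3*b^4/4 - 4*b^3/3 + b^2 + 4*b + sqrt(3)*exp(4*b)/4


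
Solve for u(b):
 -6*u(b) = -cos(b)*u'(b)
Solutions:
 u(b) = C1*(sin(b)^3 + 3*sin(b)^2 + 3*sin(b) + 1)/(sin(b)^3 - 3*sin(b)^2 + 3*sin(b) - 1)


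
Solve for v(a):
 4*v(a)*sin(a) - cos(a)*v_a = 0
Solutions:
 v(a) = C1/cos(a)^4


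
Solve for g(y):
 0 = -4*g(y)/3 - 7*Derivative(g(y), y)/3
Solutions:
 g(y) = C1*exp(-4*y/7)


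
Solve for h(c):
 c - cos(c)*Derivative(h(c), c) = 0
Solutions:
 h(c) = C1 + Integral(c/cos(c), c)


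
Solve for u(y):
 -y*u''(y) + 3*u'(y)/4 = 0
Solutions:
 u(y) = C1 + C2*y^(7/4)


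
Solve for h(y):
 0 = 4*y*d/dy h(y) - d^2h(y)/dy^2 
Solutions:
 h(y) = C1 + C2*erfi(sqrt(2)*y)


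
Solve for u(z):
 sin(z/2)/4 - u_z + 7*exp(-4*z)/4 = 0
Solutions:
 u(z) = C1 - cos(z/2)/2 - 7*exp(-4*z)/16


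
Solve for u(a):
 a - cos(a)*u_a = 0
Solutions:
 u(a) = C1 + Integral(a/cos(a), a)


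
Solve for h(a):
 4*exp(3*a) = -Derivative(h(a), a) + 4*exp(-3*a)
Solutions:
 h(a) = C1 - 8*cosh(3*a)/3


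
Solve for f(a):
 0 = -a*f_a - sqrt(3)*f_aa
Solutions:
 f(a) = C1 + C2*erf(sqrt(2)*3^(3/4)*a/6)


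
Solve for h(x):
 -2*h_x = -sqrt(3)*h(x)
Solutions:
 h(x) = C1*exp(sqrt(3)*x/2)


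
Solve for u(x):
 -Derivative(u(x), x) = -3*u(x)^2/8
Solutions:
 u(x) = -8/(C1 + 3*x)


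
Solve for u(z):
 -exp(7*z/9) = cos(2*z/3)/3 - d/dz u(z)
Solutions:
 u(z) = C1 + 9*exp(7*z/9)/7 + sin(2*z/3)/2


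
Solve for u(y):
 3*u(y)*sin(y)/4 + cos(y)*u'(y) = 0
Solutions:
 u(y) = C1*cos(y)^(3/4)


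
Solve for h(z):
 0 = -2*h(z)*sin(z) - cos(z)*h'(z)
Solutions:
 h(z) = C1*cos(z)^2


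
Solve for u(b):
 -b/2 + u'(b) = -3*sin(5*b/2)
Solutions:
 u(b) = C1 + b^2/4 + 6*cos(5*b/2)/5


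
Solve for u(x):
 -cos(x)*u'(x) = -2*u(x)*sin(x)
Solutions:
 u(x) = C1/cos(x)^2


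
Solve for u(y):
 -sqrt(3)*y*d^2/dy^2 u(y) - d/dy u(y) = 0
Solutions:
 u(y) = C1 + C2*y^(1 - sqrt(3)/3)


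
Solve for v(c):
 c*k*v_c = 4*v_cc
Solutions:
 v(c) = Piecewise((-sqrt(2)*sqrt(pi)*C1*erf(sqrt(2)*c*sqrt(-k)/4)/sqrt(-k) - C2, (k > 0) | (k < 0)), (-C1*c - C2, True))


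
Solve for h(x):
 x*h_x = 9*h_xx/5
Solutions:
 h(x) = C1 + C2*erfi(sqrt(10)*x/6)


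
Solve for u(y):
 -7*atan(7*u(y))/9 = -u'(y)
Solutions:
 Integral(1/atan(7*_y), (_y, u(y))) = C1 + 7*y/9


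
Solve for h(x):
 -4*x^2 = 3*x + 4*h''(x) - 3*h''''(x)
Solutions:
 h(x) = C1 + C2*x + C3*exp(-2*sqrt(3)*x/3) + C4*exp(2*sqrt(3)*x/3) - x^4/12 - x^3/8 - 3*x^2/4


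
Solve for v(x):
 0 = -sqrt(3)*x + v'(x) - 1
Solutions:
 v(x) = C1 + sqrt(3)*x^2/2 + x


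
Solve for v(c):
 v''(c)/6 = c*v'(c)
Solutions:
 v(c) = C1 + C2*erfi(sqrt(3)*c)


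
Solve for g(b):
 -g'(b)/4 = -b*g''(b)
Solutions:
 g(b) = C1 + C2*b^(5/4)


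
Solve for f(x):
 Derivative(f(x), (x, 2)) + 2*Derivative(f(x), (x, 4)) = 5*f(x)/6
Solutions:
 f(x) = C1*exp(-sqrt(3)*x*sqrt(-3 + sqrt(69))/6) + C2*exp(sqrt(3)*x*sqrt(-3 + sqrt(69))/6) + C3*sin(sqrt(3)*x*sqrt(3 + sqrt(69))/6) + C4*cos(sqrt(3)*x*sqrt(3 + sqrt(69))/6)


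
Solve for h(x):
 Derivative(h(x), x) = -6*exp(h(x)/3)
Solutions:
 h(x) = 3*log(1/(C1 + 6*x)) + 3*log(3)


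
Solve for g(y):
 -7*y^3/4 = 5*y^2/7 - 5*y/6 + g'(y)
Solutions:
 g(y) = C1 - 7*y^4/16 - 5*y^3/21 + 5*y^2/12


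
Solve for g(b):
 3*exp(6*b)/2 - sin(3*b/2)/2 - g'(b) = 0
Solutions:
 g(b) = C1 + exp(6*b)/4 + cos(3*b/2)/3


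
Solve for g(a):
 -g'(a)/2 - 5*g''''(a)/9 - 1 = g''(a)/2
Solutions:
 g(a) = C1 + C2*exp(-30^(1/3)*a*(-(15 + sqrt(255))^(1/3) + 30^(1/3)/(15 + sqrt(255))^(1/3))/20)*sin(10^(1/3)*3^(1/6)*a*(3*10^(1/3)/(15 + sqrt(255))^(1/3) + 3^(2/3)*(15 + sqrt(255))^(1/3))/20) + C3*exp(-30^(1/3)*a*(-(15 + sqrt(255))^(1/3) + 30^(1/3)/(15 + sqrt(255))^(1/3))/20)*cos(10^(1/3)*3^(1/6)*a*(3*10^(1/3)/(15 + sqrt(255))^(1/3) + 3^(2/3)*(15 + sqrt(255))^(1/3))/20) + C4*exp(30^(1/3)*a*(-(15 + sqrt(255))^(1/3) + 30^(1/3)/(15 + sqrt(255))^(1/3))/10) - 2*a


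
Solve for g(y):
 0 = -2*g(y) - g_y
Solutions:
 g(y) = C1*exp(-2*y)


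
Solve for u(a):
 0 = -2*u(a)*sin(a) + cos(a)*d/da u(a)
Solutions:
 u(a) = C1/cos(a)^2


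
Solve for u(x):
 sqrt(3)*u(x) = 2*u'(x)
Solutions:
 u(x) = C1*exp(sqrt(3)*x/2)


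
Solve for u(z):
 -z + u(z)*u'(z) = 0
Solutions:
 u(z) = -sqrt(C1 + z^2)
 u(z) = sqrt(C1 + z^2)


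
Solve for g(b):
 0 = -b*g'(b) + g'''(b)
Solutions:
 g(b) = C1 + Integral(C2*airyai(b) + C3*airybi(b), b)


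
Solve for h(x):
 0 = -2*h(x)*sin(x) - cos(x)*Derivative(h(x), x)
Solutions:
 h(x) = C1*cos(x)^2


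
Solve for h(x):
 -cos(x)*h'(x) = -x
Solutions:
 h(x) = C1 + Integral(x/cos(x), x)


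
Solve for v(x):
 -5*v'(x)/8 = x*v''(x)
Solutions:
 v(x) = C1 + C2*x^(3/8)


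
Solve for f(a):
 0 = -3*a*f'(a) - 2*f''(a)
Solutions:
 f(a) = C1 + C2*erf(sqrt(3)*a/2)


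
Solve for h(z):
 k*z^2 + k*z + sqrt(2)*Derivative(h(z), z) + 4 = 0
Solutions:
 h(z) = C1 - sqrt(2)*k*z^3/6 - sqrt(2)*k*z^2/4 - 2*sqrt(2)*z


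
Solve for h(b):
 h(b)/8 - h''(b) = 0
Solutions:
 h(b) = C1*exp(-sqrt(2)*b/4) + C2*exp(sqrt(2)*b/4)


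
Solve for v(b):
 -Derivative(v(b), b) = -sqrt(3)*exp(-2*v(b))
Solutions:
 v(b) = log(-sqrt(C1 + 2*sqrt(3)*b))
 v(b) = log(C1 + 2*sqrt(3)*b)/2


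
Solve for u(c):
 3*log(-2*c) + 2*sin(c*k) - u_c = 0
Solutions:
 u(c) = C1 + 3*c*log(-c) - 3*c + 3*c*log(2) + 2*Piecewise((-cos(c*k)/k, Ne(k, 0)), (0, True))


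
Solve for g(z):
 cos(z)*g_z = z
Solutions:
 g(z) = C1 + Integral(z/cos(z), z)


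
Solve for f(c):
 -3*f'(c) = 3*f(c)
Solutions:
 f(c) = C1*exp(-c)


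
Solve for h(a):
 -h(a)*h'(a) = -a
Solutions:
 h(a) = -sqrt(C1 + a^2)
 h(a) = sqrt(C1 + a^2)


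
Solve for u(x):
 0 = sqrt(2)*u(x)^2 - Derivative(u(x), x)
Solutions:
 u(x) = -1/(C1 + sqrt(2)*x)


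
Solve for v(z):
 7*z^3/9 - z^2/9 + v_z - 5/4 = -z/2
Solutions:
 v(z) = C1 - 7*z^4/36 + z^3/27 - z^2/4 + 5*z/4


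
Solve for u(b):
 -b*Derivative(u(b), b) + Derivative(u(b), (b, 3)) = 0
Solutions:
 u(b) = C1 + Integral(C2*airyai(b) + C3*airybi(b), b)


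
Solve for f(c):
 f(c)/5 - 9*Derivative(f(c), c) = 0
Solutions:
 f(c) = C1*exp(c/45)


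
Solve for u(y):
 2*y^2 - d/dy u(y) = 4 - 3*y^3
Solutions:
 u(y) = C1 + 3*y^4/4 + 2*y^3/3 - 4*y


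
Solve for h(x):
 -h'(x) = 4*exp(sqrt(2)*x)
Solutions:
 h(x) = C1 - 2*sqrt(2)*exp(sqrt(2)*x)


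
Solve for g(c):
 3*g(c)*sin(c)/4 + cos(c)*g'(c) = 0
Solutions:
 g(c) = C1*cos(c)^(3/4)


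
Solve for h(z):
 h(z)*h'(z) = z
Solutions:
 h(z) = -sqrt(C1 + z^2)
 h(z) = sqrt(C1 + z^2)


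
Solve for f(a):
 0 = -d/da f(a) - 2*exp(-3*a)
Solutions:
 f(a) = C1 + 2*exp(-3*a)/3


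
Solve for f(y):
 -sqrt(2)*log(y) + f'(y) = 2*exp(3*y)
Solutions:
 f(y) = C1 + sqrt(2)*y*log(y) - sqrt(2)*y + 2*exp(3*y)/3


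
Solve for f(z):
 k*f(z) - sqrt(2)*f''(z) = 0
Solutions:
 f(z) = C1*exp(-2^(3/4)*sqrt(k)*z/2) + C2*exp(2^(3/4)*sqrt(k)*z/2)


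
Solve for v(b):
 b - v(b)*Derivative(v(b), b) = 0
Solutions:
 v(b) = -sqrt(C1 + b^2)
 v(b) = sqrt(C1 + b^2)


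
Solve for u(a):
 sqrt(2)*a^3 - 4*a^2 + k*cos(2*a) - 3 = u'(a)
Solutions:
 u(a) = C1 + sqrt(2)*a^4/4 - 4*a^3/3 - 3*a + k*sin(2*a)/2


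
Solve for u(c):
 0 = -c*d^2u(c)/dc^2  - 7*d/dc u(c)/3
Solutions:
 u(c) = C1 + C2/c^(4/3)


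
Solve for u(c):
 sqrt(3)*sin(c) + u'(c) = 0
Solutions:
 u(c) = C1 + sqrt(3)*cos(c)


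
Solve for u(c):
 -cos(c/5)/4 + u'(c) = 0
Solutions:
 u(c) = C1 + 5*sin(c/5)/4


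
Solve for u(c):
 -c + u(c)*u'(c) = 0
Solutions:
 u(c) = -sqrt(C1 + c^2)
 u(c) = sqrt(C1 + c^2)


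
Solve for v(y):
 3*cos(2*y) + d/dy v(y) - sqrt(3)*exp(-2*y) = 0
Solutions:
 v(y) = C1 - 3*sin(2*y)/2 - sqrt(3)*exp(-2*y)/2


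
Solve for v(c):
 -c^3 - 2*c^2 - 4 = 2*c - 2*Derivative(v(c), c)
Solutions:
 v(c) = C1 + c^4/8 + c^3/3 + c^2/2 + 2*c


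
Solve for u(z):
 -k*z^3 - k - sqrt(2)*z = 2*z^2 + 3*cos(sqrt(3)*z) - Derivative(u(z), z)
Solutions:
 u(z) = C1 + k*z^4/4 + k*z + 2*z^3/3 + sqrt(2)*z^2/2 + sqrt(3)*sin(sqrt(3)*z)


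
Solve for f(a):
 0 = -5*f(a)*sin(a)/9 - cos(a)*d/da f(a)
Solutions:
 f(a) = C1*cos(a)^(5/9)


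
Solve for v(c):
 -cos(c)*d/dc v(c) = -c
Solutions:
 v(c) = C1 + Integral(c/cos(c), c)


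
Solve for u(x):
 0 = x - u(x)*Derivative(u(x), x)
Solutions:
 u(x) = -sqrt(C1 + x^2)
 u(x) = sqrt(C1 + x^2)


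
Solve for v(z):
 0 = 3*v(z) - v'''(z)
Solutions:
 v(z) = C3*exp(3^(1/3)*z) + (C1*sin(3^(5/6)*z/2) + C2*cos(3^(5/6)*z/2))*exp(-3^(1/3)*z/2)


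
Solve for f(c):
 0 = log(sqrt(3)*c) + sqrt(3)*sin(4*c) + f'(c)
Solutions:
 f(c) = C1 - c*log(c) - c*log(3)/2 + c + sqrt(3)*cos(4*c)/4


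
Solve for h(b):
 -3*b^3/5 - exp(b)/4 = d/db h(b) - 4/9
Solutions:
 h(b) = C1 - 3*b^4/20 + 4*b/9 - exp(b)/4


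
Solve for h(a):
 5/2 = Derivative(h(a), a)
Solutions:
 h(a) = C1 + 5*a/2


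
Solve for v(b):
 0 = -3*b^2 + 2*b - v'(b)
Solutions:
 v(b) = C1 - b^3 + b^2


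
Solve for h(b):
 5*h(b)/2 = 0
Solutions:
 h(b) = 0


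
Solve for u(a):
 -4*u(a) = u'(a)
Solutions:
 u(a) = C1*exp(-4*a)


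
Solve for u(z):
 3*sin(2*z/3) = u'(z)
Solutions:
 u(z) = C1 - 9*cos(2*z/3)/2


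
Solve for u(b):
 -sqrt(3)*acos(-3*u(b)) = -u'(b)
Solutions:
 Integral(1/acos(-3*_y), (_y, u(b))) = C1 + sqrt(3)*b


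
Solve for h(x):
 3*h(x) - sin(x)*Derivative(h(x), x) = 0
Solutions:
 h(x) = C1*(cos(x) - 1)^(3/2)/(cos(x) + 1)^(3/2)


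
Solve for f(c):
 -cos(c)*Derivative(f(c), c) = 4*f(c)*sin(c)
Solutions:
 f(c) = C1*cos(c)^4


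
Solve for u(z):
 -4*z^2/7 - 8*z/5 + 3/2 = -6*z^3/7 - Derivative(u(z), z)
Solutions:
 u(z) = C1 - 3*z^4/14 + 4*z^3/21 + 4*z^2/5 - 3*z/2


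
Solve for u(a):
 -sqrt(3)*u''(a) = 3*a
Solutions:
 u(a) = C1 + C2*a - sqrt(3)*a^3/6


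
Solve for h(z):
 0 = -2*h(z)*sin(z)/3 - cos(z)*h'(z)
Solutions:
 h(z) = C1*cos(z)^(2/3)


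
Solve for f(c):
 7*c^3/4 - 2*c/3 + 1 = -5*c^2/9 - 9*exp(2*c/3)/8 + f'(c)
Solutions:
 f(c) = C1 + 7*c^4/16 + 5*c^3/27 - c^2/3 + c + 27*exp(2*c/3)/16


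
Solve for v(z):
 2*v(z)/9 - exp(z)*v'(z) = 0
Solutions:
 v(z) = C1*exp(-2*exp(-z)/9)


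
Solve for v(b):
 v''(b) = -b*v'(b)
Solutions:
 v(b) = C1 + C2*erf(sqrt(2)*b/2)


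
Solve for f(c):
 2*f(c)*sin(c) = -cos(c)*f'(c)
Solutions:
 f(c) = C1*cos(c)^2


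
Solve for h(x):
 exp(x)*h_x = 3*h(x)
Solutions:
 h(x) = C1*exp(-3*exp(-x))


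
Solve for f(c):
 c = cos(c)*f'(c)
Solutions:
 f(c) = C1 + Integral(c/cos(c), c)


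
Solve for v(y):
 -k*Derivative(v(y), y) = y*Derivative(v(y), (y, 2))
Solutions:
 v(y) = C1 + y^(1 - re(k))*(C2*sin(log(y)*Abs(im(k))) + C3*cos(log(y)*im(k)))


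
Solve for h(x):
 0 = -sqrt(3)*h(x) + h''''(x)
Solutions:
 h(x) = C1*exp(-3^(1/8)*x) + C2*exp(3^(1/8)*x) + C3*sin(3^(1/8)*x) + C4*cos(3^(1/8)*x)


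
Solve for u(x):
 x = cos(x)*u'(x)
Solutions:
 u(x) = C1 + Integral(x/cos(x), x)


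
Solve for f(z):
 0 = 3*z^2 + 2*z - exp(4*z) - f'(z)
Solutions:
 f(z) = C1 + z^3 + z^2 - exp(4*z)/4


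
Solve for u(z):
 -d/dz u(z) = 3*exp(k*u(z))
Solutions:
 u(z) = Piecewise((log(1/(C1*k + 3*k*z))/k, Ne(k, 0)), (nan, True))
 u(z) = Piecewise((C1 - 3*z, Eq(k, 0)), (nan, True))


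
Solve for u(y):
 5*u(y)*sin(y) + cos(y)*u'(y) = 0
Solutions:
 u(y) = C1*cos(y)^5


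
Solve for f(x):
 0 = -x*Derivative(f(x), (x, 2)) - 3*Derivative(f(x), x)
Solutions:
 f(x) = C1 + C2/x^2


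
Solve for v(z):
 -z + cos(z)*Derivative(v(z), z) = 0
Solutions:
 v(z) = C1 + Integral(z/cos(z), z)


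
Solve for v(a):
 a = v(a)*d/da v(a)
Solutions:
 v(a) = -sqrt(C1 + a^2)
 v(a) = sqrt(C1 + a^2)


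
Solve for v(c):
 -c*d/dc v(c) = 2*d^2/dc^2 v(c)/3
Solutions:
 v(c) = C1 + C2*erf(sqrt(3)*c/2)


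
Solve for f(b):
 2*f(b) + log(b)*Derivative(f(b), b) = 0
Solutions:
 f(b) = C1*exp(-2*li(b))


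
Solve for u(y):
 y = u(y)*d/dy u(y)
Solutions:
 u(y) = -sqrt(C1 + y^2)
 u(y) = sqrt(C1 + y^2)


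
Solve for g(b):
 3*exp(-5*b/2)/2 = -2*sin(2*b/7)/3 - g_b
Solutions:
 g(b) = C1 + 7*cos(2*b/7)/3 + 3*exp(-5*b/2)/5


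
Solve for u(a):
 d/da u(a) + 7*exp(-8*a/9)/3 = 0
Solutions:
 u(a) = C1 + 21*exp(-8*a/9)/8


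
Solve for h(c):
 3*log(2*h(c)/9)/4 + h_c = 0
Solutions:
 4*Integral(1/(log(_y) - 2*log(3) + log(2)), (_y, h(c)))/3 = C1 - c


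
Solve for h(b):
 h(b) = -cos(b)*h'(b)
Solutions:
 h(b) = C1*sqrt(sin(b) - 1)/sqrt(sin(b) + 1)


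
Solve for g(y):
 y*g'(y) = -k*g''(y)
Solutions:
 g(y) = C1 + C2*sqrt(k)*erf(sqrt(2)*y*sqrt(1/k)/2)


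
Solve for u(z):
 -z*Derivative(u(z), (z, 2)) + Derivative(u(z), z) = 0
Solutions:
 u(z) = C1 + C2*z^2


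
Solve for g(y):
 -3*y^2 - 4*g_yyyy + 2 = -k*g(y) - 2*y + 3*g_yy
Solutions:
 g(y) = C1*exp(-sqrt(2)*y*sqrt(-sqrt(16*k + 9) - 3)/4) + C2*exp(sqrt(2)*y*sqrt(-sqrt(16*k + 9) - 3)/4) + C3*exp(-sqrt(2)*y*sqrt(sqrt(16*k + 9) - 3)/4) + C4*exp(sqrt(2)*y*sqrt(sqrt(16*k + 9) - 3)/4) + 3*y^2/k - 2*y/k - 2/k + 18/k^2


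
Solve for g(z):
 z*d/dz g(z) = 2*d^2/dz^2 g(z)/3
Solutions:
 g(z) = C1 + C2*erfi(sqrt(3)*z/2)


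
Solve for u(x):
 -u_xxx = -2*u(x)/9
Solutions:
 u(x) = C3*exp(6^(1/3)*x/3) + (C1*sin(2^(1/3)*3^(5/6)*x/6) + C2*cos(2^(1/3)*3^(5/6)*x/6))*exp(-6^(1/3)*x/6)


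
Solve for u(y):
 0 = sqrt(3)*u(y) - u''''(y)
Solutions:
 u(y) = C1*exp(-3^(1/8)*y) + C2*exp(3^(1/8)*y) + C3*sin(3^(1/8)*y) + C4*cos(3^(1/8)*y)


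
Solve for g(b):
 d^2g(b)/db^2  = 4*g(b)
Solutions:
 g(b) = C1*exp(-2*b) + C2*exp(2*b)


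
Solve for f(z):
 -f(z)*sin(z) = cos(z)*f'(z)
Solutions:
 f(z) = C1*cos(z)


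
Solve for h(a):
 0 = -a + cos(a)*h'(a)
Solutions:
 h(a) = C1 + Integral(a/cos(a), a)


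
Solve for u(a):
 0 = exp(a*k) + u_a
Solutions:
 u(a) = C1 - exp(a*k)/k


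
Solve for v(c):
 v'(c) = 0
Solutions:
 v(c) = C1


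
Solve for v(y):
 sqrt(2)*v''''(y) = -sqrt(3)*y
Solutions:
 v(y) = C1 + C2*y + C3*y^2 + C4*y^3 - sqrt(6)*y^5/240


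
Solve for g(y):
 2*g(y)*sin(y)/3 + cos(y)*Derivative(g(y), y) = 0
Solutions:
 g(y) = C1*cos(y)^(2/3)


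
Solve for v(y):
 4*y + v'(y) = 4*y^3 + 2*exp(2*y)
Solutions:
 v(y) = C1 + y^4 - 2*y^2 + exp(2*y)


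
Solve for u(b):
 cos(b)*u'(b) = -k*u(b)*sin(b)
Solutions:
 u(b) = C1*exp(k*log(cos(b)))


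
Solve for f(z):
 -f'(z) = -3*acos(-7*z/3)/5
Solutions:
 f(z) = C1 + 3*z*acos(-7*z/3)/5 + 3*sqrt(9 - 49*z^2)/35


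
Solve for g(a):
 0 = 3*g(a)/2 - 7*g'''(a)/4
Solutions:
 g(a) = C3*exp(6^(1/3)*7^(2/3)*a/7) + (C1*sin(2^(1/3)*3^(5/6)*7^(2/3)*a/14) + C2*cos(2^(1/3)*3^(5/6)*7^(2/3)*a/14))*exp(-6^(1/3)*7^(2/3)*a/14)


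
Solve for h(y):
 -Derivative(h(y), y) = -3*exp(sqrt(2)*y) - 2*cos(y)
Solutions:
 h(y) = C1 + 3*sqrt(2)*exp(sqrt(2)*y)/2 + 2*sin(y)


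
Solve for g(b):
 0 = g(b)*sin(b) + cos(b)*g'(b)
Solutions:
 g(b) = C1*cos(b)


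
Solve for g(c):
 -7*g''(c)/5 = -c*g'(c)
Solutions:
 g(c) = C1 + C2*erfi(sqrt(70)*c/14)


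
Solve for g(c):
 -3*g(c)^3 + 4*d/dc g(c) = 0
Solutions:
 g(c) = -sqrt(2)*sqrt(-1/(C1 + 3*c))
 g(c) = sqrt(2)*sqrt(-1/(C1 + 3*c))


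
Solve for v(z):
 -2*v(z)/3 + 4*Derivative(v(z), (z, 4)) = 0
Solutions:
 v(z) = C1*exp(-6^(3/4)*z/6) + C2*exp(6^(3/4)*z/6) + C3*sin(6^(3/4)*z/6) + C4*cos(6^(3/4)*z/6)


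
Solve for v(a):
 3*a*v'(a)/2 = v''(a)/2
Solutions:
 v(a) = C1 + C2*erfi(sqrt(6)*a/2)


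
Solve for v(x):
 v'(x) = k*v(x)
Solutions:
 v(x) = C1*exp(k*x)


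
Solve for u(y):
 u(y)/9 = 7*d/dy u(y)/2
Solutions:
 u(y) = C1*exp(2*y/63)


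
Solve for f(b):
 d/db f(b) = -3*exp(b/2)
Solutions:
 f(b) = C1 - 6*exp(b/2)


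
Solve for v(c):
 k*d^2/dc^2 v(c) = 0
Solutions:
 v(c) = C1 + C2*c


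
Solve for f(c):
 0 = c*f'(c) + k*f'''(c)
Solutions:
 f(c) = C1 + Integral(C2*airyai(c*(-1/k)^(1/3)) + C3*airybi(c*(-1/k)^(1/3)), c)


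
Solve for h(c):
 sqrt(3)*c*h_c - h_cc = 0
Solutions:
 h(c) = C1 + C2*erfi(sqrt(2)*3^(1/4)*c/2)


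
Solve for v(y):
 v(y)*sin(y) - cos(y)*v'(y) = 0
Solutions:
 v(y) = C1/cos(y)


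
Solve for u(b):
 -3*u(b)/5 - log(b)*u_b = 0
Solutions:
 u(b) = C1*exp(-3*li(b)/5)


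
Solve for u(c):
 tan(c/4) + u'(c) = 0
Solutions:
 u(c) = C1 + 4*log(cos(c/4))


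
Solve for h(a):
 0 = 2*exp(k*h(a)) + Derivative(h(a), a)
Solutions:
 h(a) = Piecewise((log(1/(C1*k + 2*a*k))/k, Ne(k, 0)), (nan, True))
 h(a) = Piecewise((C1 - 2*a, Eq(k, 0)), (nan, True))


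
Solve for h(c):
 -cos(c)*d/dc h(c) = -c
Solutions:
 h(c) = C1 + Integral(c/cos(c), c)


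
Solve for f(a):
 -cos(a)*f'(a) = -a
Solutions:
 f(a) = C1 + Integral(a/cos(a), a)


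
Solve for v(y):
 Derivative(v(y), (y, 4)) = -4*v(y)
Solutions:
 v(y) = (C1*sin(y) + C2*cos(y))*exp(-y) + (C3*sin(y) + C4*cos(y))*exp(y)


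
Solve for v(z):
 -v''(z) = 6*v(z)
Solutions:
 v(z) = C1*sin(sqrt(6)*z) + C2*cos(sqrt(6)*z)


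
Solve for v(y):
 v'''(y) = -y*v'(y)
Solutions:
 v(y) = C1 + Integral(C2*airyai(-y) + C3*airybi(-y), y)


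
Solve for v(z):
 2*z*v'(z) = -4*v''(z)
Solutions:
 v(z) = C1 + C2*erf(z/2)


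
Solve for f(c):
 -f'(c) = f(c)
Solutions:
 f(c) = C1*exp(-c)


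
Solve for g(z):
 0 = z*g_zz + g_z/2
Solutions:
 g(z) = C1 + C2*sqrt(z)


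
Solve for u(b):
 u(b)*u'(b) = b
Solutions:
 u(b) = -sqrt(C1 + b^2)
 u(b) = sqrt(C1 + b^2)


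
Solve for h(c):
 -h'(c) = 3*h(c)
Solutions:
 h(c) = C1*exp(-3*c)


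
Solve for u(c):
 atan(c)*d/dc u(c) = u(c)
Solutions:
 u(c) = C1*exp(Integral(1/atan(c), c))


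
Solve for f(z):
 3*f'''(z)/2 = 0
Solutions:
 f(z) = C1 + C2*z + C3*z^2


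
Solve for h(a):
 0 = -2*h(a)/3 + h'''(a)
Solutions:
 h(a) = C3*exp(2^(1/3)*3^(2/3)*a/3) + (C1*sin(2^(1/3)*3^(1/6)*a/2) + C2*cos(2^(1/3)*3^(1/6)*a/2))*exp(-2^(1/3)*3^(2/3)*a/6)


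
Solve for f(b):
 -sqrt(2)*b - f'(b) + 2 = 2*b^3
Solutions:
 f(b) = C1 - b^4/2 - sqrt(2)*b^2/2 + 2*b


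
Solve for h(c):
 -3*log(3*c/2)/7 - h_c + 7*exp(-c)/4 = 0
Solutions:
 h(c) = C1 - 3*c*log(c)/7 + 3*c*(-log(3) + log(2) + 1)/7 - 7*exp(-c)/4


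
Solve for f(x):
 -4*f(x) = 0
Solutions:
 f(x) = 0


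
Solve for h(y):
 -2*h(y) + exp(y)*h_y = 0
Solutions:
 h(y) = C1*exp(-2*exp(-y))


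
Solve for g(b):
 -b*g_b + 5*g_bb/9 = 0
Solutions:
 g(b) = C1 + C2*erfi(3*sqrt(10)*b/10)


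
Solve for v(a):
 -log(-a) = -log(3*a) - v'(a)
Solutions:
 v(a) = C1 + a*(-log(3) + I*pi)


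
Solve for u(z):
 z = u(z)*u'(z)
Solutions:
 u(z) = -sqrt(C1 + z^2)
 u(z) = sqrt(C1 + z^2)


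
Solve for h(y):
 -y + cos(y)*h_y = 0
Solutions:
 h(y) = C1 + Integral(y/cos(y), y)


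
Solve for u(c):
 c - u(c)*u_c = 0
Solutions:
 u(c) = -sqrt(C1 + c^2)
 u(c) = sqrt(C1 + c^2)


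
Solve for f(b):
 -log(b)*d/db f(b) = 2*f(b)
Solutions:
 f(b) = C1*exp(-2*li(b))


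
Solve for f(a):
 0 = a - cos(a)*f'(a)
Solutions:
 f(a) = C1 + Integral(a/cos(a), a)


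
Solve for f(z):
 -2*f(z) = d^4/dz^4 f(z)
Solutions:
 f(z) = (C1*sin(2^(3/4)*z/2) + C2*cos(2^(3/4)*z/2))*exp(-2^(3/4)*z/2) + (C3*sin(2^(3/4)*z/2) + C4*cos(2^(3/4)*z/2))*exp(2^(3/4)*z/2)


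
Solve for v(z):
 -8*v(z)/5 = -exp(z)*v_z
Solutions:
 v(z) = C1*exp(-8*exp(-z)/5)


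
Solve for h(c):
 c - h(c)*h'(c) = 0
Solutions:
 h(c) = -sqrt(C1 + c^2)
 h(c) = sqrt(C1 + c^2)


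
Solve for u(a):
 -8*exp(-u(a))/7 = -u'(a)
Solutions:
 u(a) = log(C1 + 8*a/7)


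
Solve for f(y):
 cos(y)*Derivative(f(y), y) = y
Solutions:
 f(y) = C1 + Integral(y/cos(y), y)


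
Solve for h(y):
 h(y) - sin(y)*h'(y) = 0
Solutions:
 h(y) = C1*sqrt(cos(y) - 1)/sqrt(cos(y) + 1)


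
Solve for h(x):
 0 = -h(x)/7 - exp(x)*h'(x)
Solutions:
 h(x) = C1*exp(exp(-x)/7)


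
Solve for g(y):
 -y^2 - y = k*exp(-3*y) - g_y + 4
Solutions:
 g(y) = C1 - k*exp(-3*y)/3 + y^3/3 + y^2/2 + 4*y


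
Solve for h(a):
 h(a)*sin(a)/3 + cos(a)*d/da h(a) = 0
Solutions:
 h(a) = C1*cos(a)^(1/3)


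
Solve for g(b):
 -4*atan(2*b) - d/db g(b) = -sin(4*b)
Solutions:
 g(b) = C1 - 4*b*atan(2*b) + log(4*b^2 + 1) - cos(4*b)/4


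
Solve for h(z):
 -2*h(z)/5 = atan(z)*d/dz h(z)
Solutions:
 h(z) = C1*exp(-2*Integral(1/atan(z), z)/5)


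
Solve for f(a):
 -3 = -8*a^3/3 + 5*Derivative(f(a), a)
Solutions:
 f(a) = C1 + 2*a^4/15 - 3*a/5


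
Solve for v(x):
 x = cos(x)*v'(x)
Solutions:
 v(x) = C1 + Integral(x/cos(x), x)


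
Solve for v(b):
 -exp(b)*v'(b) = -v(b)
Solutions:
 v(b) = C1*exp(-exp(-b))


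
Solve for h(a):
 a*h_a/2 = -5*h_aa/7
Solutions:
 h(a) = C1 + C2*erf(sqrt(35)*a/10)


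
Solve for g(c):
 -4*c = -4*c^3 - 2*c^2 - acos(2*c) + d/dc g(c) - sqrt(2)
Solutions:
 g(c) = C1 + c^4 + 2*c^3/3 - 2*c^2 + c*acos(2*c) + sqrt(2)*c - sqrt(1 - 4*c^2)/2


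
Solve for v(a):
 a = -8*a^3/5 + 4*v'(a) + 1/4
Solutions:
 v(a) = C1 + a^4/10 + a^2/8 - a/16


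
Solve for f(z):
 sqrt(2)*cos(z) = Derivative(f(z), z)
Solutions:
 f(z) = C1 + sqrt(2)*sin(z)


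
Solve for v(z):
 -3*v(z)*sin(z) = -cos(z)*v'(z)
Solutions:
 v(z) = C1/cos(z)^3


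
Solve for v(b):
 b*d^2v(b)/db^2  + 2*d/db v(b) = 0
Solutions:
 v(b) = C1 + C2/b


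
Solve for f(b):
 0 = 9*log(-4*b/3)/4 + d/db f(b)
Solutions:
 f(b) = C1 - 9*b*log(-b)/4 + 9*b*(-2*log(2) + 1 + log(3))/4


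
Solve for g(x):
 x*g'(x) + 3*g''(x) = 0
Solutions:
 g(x) = C1 + C2*erf(sqrt(6)*x/6)


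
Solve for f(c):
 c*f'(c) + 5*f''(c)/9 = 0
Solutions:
 f(c) = C1 + C2*erf(3*sqrt(10)*c/10)


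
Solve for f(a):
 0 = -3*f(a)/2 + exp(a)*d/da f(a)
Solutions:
 f(a) = C1*exp(-3*exp(-a)/2)


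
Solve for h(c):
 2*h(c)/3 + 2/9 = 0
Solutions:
 h(c) = -1/3


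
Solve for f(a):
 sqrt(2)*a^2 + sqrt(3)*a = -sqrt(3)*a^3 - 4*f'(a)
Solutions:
 f(a) = C1 - sqrt(3)*a^4/16 - sqrt(2)*a^3/12 - sqrt(3)*a^2/8


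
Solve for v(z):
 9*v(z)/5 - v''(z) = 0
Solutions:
 v(z) = C1*exp(-3*sqrt(5)*z/5) + C2*exp(3*sqrt(5)*z/5)


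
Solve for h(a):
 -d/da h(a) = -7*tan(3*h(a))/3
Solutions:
 h(a) = -asin(C1*exp(7*a))/3 + pi/3
 h(a) = asin(C1*exp(7*a))/3


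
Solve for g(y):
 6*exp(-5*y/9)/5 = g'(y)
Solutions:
 g(y) = C1 - 54*exp(-5*y/9)/25


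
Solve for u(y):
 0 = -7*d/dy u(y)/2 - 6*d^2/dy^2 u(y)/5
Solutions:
 u(y) = C1 + C2*exp(-35*y/12)


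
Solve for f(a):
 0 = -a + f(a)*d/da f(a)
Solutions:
 f(a) = -sqrt(C1 + a^2)
 f(a) = sqrt(C1 + a^2)


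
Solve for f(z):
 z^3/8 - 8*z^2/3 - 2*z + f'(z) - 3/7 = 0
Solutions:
 f(z) = C1 - z^4/32 + 8*z^3/9 + z^2 + 3*z/7


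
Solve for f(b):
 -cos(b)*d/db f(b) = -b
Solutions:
 f(b) = C1 + Integral(b/cos(b), b)


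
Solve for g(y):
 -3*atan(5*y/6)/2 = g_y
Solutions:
 g(y) = C1 - 3*y*atan(5*y/6)/2 + 9*log(25*y^2 + 36)/10


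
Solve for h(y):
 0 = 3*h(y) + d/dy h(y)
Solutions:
 h(y) = C1*exp(-3*y)


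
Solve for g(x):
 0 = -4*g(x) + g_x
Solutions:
 g(x) = C1*exp(4*x)


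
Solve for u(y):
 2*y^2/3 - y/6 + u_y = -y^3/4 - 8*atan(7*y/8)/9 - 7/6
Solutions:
 u(y) = C1 - y^4/16 - 2*y^3/9 + y^2/12 - 8*y*atan(7*y/8)/9 - 7*y/6 + 32*log(49*y^2 + 64)/63


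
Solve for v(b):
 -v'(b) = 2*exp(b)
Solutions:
 v(b) = C1 - 2*exp(b)


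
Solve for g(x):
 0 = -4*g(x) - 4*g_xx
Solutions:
 g(x) = C1*sin(x) + C2*cos(x)


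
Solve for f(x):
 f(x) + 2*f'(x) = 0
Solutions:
 f(x) = C1*exp(-x/2)


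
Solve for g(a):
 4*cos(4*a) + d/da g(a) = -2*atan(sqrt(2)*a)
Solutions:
 g(a) = C1 - 2*a*atan(sqrt(2)*a) + sqrt(2)*log(2*a^2 + 1)/2 - sin(4*a)


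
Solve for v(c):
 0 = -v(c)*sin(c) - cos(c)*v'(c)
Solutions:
 v(c) = C1*cos(c)


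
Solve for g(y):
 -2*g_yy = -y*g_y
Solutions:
 g(y) = C1 + C2*erfi(y/2)


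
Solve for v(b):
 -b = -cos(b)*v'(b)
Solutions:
 v(b) = C1 + Integral(b/cos(b), b)


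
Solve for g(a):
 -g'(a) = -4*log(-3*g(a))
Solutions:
 -Integral(1/(log(-_y) + log(3)), (_y, g(a)))/4 = C1 - a


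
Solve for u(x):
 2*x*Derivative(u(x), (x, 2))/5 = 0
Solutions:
 u(x) = C1 + C2*x


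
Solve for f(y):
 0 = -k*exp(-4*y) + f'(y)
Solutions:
 f(y) = C1 - k*exp(-4*y)/4


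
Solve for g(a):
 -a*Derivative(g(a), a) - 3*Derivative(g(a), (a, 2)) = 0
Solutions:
 g(a) = C1 + C2*erf(sqrt(6)*a/6)


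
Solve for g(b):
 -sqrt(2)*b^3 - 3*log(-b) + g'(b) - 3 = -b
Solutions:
 g(b) = C1 + sqrt(2)*b^4/4 - b^2/2 + 3*b*log(-b)


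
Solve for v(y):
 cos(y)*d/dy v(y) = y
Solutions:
 v(y) = C1 + Integral(y/cos(y), y)


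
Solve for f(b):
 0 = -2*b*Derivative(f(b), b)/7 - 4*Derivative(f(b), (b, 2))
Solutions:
 f(b) = C1 + C2*erf(sqrt(7)*b/14)


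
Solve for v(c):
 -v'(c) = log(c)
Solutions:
 v(c) = C1 - c*log(c) + c


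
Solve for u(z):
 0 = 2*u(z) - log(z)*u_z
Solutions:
 u(z) = C1*exp(2*li(z))


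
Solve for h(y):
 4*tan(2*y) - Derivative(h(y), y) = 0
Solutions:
 h(y) = C1 - 2*log(cos(2*y))


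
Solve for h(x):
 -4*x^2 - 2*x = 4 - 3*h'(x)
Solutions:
 h(x) = C1 + 4*x^3/9 + x^2/3 + 4*x/3


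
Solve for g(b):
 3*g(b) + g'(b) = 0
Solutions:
 g(b) = C1*exp(-3*b)


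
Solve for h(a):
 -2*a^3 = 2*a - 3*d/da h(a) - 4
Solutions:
 h(a) = C1 + a^4/6 + a^2/3 - 4*a/3


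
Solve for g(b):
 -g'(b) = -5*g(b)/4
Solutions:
 g(b) = C1*exp(5*b/4)


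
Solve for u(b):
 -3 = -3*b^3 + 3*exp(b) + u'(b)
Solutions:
 u(b) = C1 + 3*b^4/4 - 3*b - 3*exp(b)


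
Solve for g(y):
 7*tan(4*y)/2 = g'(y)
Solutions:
 g(y) = C1 - 7*log(cos(4*y))/8


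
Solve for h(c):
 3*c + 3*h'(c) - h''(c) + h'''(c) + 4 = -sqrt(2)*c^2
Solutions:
 h(c) = C1 - sqrt(2)*c^3/9 - c^2/2 - sqrt(2)*c^2/9 - 5*c/3 + 4*sqrt(2)*c/27 + (C2*sin(sqrt(11)*c/2) + C3*cos(sqrt(11)*c/2))*exp(c/2)


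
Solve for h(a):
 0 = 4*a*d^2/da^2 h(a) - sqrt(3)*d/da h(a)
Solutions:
 h(a) = C1 + C2*a^(sqrt(3)/4 + 1)


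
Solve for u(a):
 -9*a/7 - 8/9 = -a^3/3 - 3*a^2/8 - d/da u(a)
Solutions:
 u(a) = C1 - a^4/12 - a^3/8 + 9*a^2/14 + 8*a/9


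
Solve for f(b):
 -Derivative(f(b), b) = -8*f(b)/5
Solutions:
 f(b) = C1*exp(8*b/5)


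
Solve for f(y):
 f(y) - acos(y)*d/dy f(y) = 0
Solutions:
 f(y) = C1*exp(Integral(1/acos(y), y))


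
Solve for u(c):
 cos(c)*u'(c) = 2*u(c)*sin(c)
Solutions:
 u(c) = C1/cos(c)^2


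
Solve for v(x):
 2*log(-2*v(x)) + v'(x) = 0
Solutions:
 Integral(1/(log(-_y) + log(2)), (_y, v(x)))/2 = C1 - x


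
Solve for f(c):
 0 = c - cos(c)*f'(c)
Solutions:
 f(c) = C1 + Integral(c/cos(c), c)


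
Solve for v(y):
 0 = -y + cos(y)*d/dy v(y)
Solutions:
 v(y) = C1 + Integral(y/cos(y), y)


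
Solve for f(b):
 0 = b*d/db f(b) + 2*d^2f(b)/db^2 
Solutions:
 f(b) = C1 + C2*erf(b/2)


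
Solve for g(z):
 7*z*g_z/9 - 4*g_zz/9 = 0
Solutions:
 g(z) = C1 + C2*erfi(sqrt(14)*z/4)


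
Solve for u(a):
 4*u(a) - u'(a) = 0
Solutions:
 u(a) = C1*exp(4*a)


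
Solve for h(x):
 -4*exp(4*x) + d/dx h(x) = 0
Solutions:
 h(x) = C1 + exp(4*x)


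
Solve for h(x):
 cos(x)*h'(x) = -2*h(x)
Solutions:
 h(x) = C1*(sin(x) - 1)/(sin(x) + 1)


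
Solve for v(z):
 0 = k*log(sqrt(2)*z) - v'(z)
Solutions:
 v(z) = C1 + k*z*log(z) - k*z + k*z*log(2)/2


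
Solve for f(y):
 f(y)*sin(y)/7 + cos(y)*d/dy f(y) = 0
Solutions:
 f(y) = C1*cos(y)^(1/7)


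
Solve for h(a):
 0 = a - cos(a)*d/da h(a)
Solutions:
 h(a) = C1 + Integral(a/cos(a), a)


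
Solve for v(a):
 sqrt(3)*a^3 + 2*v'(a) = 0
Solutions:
 v(a) = C1 - sqrt(3)*a^4/8


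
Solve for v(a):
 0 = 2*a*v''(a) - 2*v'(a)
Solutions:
 v(a) = C1 + C2*a^2


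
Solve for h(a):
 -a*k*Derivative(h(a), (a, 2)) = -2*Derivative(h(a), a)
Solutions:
 h(a) = C1 + a^(((re(k) + 2)*re(k) + im(k)^2)/(re(k)^2 + im(k)^2))*(C2*sin(2*log(a)*Abs(im(k))/(re(k)^2 + im(k)^2)) + C3*cos(2*log(a)*im(k)/(re(k)^2 + im(k)^2)))


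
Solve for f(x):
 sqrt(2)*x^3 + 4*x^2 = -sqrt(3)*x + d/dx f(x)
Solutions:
 f(x) = C1 + sqrt(2)*x^4/4 + 4*x^3/3 + sqrt(3)*x^2/2


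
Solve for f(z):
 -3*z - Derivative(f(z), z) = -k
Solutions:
 f(z) = C1 + k*z - 3*z^2/2


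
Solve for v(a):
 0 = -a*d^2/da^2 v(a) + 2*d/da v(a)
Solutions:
 v(a) = C1 + C2*a^3


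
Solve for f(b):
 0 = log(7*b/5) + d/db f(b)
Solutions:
 f(b) = C1 - b*log(b) + b*log(5/7) + b


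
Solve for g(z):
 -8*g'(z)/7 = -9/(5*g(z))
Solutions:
 g(z) = -sqrt(C1 + 315*z)/10
 g(z) = sqrt(C1 + 315*z)/10


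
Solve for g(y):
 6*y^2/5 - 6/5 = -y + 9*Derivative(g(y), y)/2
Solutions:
 g(y) = C1 + 4*y^3/45 + y^2/9 - 4*y/15


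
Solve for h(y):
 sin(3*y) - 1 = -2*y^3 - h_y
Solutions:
 h(y) = C1 - y^4/2 + y + cos(3*y)/3


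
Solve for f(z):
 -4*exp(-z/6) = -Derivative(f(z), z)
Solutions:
 f(z) = C1 - 24*exp(-z/6)


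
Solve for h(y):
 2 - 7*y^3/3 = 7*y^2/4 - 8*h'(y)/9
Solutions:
 h(y) = C1 + 21*y^4/32 + 21*y^3/32 - 9*y/4


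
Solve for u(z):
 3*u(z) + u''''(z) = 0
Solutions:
 u(z) = (C1*sin(sqrt(2)*3^(1/4)*z/2) + C2*cos(sqrt(2)*3^(1/4)*z/2))*exp(-sqrt(2)*3^(1/4)*z/2) + (C3*sin(sqrt(2)*3^(1/4)*z/2) + C4*cos(sqrt(2)*3^(1/4)*z/2))*exp(sqrt(2)*3^(1/4)*z/2)


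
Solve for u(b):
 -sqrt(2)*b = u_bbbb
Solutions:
 u(b) = C1 + C2*b + C3*b^2 + C4*b^3 - sqrt(2)*b^5/120


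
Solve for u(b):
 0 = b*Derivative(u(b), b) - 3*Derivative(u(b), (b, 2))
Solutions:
 u(b) = C1 + C2*erfi(sqrt(6)*b/6)


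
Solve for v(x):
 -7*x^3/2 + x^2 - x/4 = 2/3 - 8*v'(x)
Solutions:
 v(x) = C1 + 7*x^4/64 - x^3/24 + x^2/64 + x/12


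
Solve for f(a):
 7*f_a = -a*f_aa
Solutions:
 f(a) = C1 + C2/a^6


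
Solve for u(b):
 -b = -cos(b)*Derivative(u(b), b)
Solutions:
 u(b) = C1 + Integral(b/cos(b), b)


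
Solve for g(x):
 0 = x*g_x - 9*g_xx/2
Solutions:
 g(x) = C1 + C2*erfi(x/3)


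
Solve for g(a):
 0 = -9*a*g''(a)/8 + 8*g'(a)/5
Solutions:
 g(a) = C1 + C2*a^(109/45)


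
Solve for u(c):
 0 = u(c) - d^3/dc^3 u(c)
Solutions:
 u(c) = C3*exp(c) + (C1*sin(sqrt(3)*c/2) + C2*cos(sqrt(3)*c/2))*exp(-c/2)


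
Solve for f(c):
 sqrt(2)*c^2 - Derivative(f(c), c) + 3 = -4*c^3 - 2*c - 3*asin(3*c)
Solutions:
 f(c) = C1 + c^4 + sqrt(2)*c^3/3 + c^2 + 3*c*asin(3*c) + 3*c + sqrt(1 - 9*c^2)


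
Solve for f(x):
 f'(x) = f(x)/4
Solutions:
 f(x) = C1*exp(x/4)


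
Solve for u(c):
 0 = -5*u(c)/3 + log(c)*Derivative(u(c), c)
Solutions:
 u(c) = C1*exp(5*li(c)/3)


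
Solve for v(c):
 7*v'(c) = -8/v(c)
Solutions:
 v(c) = -sqrt(C1 - 112*c)/7
 v(c) = sqrt(C1 - 112*c)/7


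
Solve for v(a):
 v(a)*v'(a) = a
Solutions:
 v(a) = -sqrt(C1 + a^2)
 v(a) = sqrt(C1 + a^2)


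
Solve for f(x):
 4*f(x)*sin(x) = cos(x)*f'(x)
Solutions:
 f(x) = C1/cos(x)^4


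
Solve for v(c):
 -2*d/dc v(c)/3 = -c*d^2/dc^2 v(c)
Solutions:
 v(c) = C1 + C2*c^(5/3)


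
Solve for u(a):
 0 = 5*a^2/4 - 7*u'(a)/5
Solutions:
 u(a) = C1 + 25*a^3/84


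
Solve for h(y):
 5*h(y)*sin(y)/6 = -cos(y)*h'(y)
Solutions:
 h(y) = C1*cos(y)^(5/6)


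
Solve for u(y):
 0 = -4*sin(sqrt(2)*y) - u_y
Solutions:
 u(y) = C1 + 2*sqrt(2)*cos(sqrt(2)*y)


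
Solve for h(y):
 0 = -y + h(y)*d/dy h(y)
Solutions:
 h(y) = -sqrt(C1 + y^2)
 h(y) = sqrt(C1 + y^2)


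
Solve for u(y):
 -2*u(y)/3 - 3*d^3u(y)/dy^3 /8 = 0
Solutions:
 u(y) = C3*exp(-2*6^(1/3)*y/3) + (C1*sin(2^(1/3)*3^(5/6)*y/3) + C2*cos(2^(1/3)*3^(5/6)*y/3))*exp(6^(1/3)*y/3)


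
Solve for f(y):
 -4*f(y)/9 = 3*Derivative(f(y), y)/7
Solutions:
 f(y) = C1*exp(-28*y/27)


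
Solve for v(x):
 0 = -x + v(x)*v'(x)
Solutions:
 v(x) = -sqrt(C1 + x^2)
 v(x) = sqrt(C1 + x^2)


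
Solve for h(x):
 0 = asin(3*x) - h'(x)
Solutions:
 h(x) = C1 + x*asin(3*x) + sqrt(1 - 9*x^2)/3


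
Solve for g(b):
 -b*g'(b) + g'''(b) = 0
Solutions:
 g(b) = C1 + Integral(C2*airyai(b) + C3*airybi(b), b)


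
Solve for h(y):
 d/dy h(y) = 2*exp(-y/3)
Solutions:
 h(y) = C1 - 6*exp(-y/3)


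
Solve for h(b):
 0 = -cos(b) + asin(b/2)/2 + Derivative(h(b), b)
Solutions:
 h(b) = C1 - b*asin(b/2)/2 - sqrt(4 - b^2)/2 + sin(b)


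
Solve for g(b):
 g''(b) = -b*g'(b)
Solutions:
 g(b) = C1 + C2*erf(sqrt(2)*b/2)


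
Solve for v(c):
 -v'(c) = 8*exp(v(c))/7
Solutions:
 v(c) = log(1/(C1 + 8*c)) + log(7)


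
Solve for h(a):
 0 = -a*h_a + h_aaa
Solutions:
 h(a) = C1 + Integral(C2*airyai(a) + C3*airybi(a), a)


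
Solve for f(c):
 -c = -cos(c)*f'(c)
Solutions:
 f(c) = C1 + Integral(c/cos(c), c)


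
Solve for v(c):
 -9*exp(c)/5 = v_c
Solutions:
 v(c) = C1 - 9*exp(c)/5


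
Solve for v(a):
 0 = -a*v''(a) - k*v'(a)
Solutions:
 v(a) = C1 + a^(1 - re(k))*(C2*sin(log(a)*Abs(im(k))) + C3*cos(log(a)*im(k)))


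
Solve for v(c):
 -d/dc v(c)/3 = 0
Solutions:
 v(c) = C1


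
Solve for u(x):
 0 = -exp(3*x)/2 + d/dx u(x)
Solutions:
 u(x) = C1 + exp(3*x)/6


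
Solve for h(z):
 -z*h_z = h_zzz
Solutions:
 h(z) = C1 + Integral(C2*airyai(-z) + C3*airybi(-z), z)


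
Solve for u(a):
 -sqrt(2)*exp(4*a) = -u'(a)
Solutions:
 u(a) = C1 + sqrt(2)*exp(4*a)/4


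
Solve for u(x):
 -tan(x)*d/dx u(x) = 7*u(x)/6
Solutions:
 u(x) = C1/sin(x)^(7/6)


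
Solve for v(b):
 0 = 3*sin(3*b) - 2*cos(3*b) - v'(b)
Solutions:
 v(b) = C1 - 2*sin(3*b)/3 - cos(3*b)


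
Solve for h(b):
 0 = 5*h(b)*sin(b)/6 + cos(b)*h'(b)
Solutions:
 h(b) = C1*cos(b)^(5/6)


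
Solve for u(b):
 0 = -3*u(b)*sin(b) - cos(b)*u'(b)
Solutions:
 u(b) = C1*cos(b)^3


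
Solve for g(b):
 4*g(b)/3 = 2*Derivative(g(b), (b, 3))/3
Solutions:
 g(b) = C3*exp(2^(1/3)*b) + (C1*sin(2^(1/3)*sqrt(3)*b/2) + C2*cos(2^(1/3)*sqrt(3)*b/2))*exp(-2^(1/3)*b/2)


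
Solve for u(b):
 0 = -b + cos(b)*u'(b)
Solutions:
 u(b) = C1 + Integral(b/cos(b), b)


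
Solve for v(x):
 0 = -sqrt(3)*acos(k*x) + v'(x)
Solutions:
 v(x) = C1 + sqrt(3)*Piecewise((x*acos(k*x) - sqrt(-k^2*x^2 + 1)/k, Ne(k, 0)), (pi*x/2, True))


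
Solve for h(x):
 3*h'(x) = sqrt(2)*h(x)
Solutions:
 h(x) = C1*exp(sqrt(2)*x/3)


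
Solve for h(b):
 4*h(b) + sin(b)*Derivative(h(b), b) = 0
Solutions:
 h(b) = C1*(cos(b)^2 + 2*cos(b) + 1)/(cos(b)^2 - 2*cos(b) + 1)


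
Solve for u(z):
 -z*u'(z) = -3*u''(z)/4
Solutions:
 u(z) = C1 + C2*erfi(sqrt(6)*z/3)


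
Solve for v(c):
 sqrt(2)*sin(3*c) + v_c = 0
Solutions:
 v(c) = C1 + sqrt(2)*cos(3*c)/3


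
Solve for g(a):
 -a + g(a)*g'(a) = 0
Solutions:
 g(a) = -sqrt(C1 + a^2)
 g(a) = sqrt(C1 + a^2)


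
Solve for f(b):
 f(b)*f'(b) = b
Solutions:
 f(b) = -sqrt(C1 + b^2)
 f(b) = sqrt(C1 + b^2)


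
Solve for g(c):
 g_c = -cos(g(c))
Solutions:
 g(c) = pi - asin((C1 + exp(2*c))/(C1 - exp(2*c)))
 g(c) = asin((C1 + exp(2*c))/(C1 - exp(2*c)))


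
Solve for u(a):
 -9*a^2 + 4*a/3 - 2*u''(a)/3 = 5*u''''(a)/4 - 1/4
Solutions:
 u(a) = C1 + C2*a + C3*sin(2*sqrt(30)*a/15) + C4*cos(2*sqrt(30)*a/15) - 9*a^4/8 + a^3/3 + 51*a^2/2


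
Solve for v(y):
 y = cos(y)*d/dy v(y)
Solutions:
 v(y) = C1 + Integral(y/cos(y), y)


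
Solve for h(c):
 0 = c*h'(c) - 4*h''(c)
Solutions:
 h(c) = C1 + C2*erfi(sqrt(2)*c/4)


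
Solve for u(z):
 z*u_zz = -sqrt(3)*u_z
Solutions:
 u(z) = C1 + C2*z^(1 - sqrt(3))


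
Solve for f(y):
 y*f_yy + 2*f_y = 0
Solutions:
 f(y) = C1 + C2/y


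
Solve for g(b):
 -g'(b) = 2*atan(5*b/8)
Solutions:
 g(b) = C1 - 2*b*atan(5*b/8) + 8*log(25*b^2 + 64)/5


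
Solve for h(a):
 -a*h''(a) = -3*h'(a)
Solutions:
 h(a) = C1 + C2*a^4


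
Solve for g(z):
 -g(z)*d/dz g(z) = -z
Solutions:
 g(z) = -sqrt(C1 + z^2)
 g(z) = sqrt(C1 + z^2)


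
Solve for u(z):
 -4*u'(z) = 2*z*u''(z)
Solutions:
 u(z) = C1 + C2/z


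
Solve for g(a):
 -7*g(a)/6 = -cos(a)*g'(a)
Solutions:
 g(a) = C1*(sin(a) + 1)^(7/12)/(sin(a) - 1)^(7/12)


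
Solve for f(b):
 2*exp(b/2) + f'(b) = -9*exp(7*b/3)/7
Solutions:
 f(b) = C1 - 27*exp(7*b/3)/49 - 4*exp(b/2)
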